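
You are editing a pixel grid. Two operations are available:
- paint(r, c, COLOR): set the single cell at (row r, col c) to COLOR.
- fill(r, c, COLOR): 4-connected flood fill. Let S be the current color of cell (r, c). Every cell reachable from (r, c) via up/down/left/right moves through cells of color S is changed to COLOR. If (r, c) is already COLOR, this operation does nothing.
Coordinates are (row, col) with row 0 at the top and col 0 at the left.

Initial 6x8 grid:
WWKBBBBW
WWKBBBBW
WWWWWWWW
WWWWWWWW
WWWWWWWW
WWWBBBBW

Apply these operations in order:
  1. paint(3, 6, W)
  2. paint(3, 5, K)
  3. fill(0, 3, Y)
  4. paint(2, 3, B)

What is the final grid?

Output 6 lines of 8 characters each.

After op 1 paint(3,6,W):
WWKBBBBW
WWKBBBBW
WWWWWWWW
WWWWWWWW
WWWWWWWW
WWWBBBBW
After op 2 paint(3,5,K):
WWKBBBBW
WWKBBBBW
WWWWWWWW
WWWWWKWW
WWWWWWWW
WWWBBBBW
After op 3 fill(0,3,Y) [8 cells changed]:
WWKYYYYW
WWKYYYYW
WWWWWWWW
WWWWWKWW
WWWWWWWW
WWWBBBBW
After op 4 paint(2,3,B):
WWKYYYYW
WWKYYYYW
WWWBWWWW
WWWWWKWW
WWWWWWWW
WWWBBBBW

Answer: WWKYYYYW
WWKYYYYW
WWWBWWWW
WWWWWKWW
WWWWWWWW
WWWBBBBW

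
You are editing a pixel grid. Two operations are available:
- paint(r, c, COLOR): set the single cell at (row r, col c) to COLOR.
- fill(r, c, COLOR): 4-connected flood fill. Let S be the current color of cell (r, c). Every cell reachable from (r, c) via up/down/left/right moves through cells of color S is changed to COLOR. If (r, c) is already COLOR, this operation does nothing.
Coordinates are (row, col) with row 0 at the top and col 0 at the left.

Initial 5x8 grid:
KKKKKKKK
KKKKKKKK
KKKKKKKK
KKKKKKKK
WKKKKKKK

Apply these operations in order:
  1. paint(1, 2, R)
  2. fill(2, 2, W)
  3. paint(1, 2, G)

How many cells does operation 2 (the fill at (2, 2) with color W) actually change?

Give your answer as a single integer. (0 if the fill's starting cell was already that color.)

After op 1 paint(1,2,R):
KKKKKKKK
KKRKKKKK
KKKKKKKK
KKKKKKKK
WKKKKKKK
After op 2 fill(2,2,W) [38 cells changed]:
WWWWWWWW
WWRWWWWW
WWWWWWWW
WWWWWWWW
WWWWWWWW

Answer: 38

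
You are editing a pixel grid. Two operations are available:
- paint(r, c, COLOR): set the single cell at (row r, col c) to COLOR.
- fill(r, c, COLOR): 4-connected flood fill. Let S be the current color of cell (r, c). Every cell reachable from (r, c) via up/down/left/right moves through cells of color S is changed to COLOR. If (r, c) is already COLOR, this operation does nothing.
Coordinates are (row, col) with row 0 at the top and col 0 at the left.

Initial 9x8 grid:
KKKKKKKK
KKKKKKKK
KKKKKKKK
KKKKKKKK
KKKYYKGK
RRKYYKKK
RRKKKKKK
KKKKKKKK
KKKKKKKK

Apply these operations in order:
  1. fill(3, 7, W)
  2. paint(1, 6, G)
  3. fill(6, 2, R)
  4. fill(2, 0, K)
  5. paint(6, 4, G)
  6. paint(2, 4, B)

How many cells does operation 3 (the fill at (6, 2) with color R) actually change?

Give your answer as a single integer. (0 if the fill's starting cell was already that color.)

Answer: 62

Derivation:
After op 1 fill(3,7,W) [63 cells changed]:
WWWWWWWW
WWWWWWWW
WWWWWWWW
WWWWWWWW
WWWYYWGW
RRWYYWWW
RRWWWWWW
WWWWWWWW
WWWWWWWW
After op 2 paint(1,6,G):
WWWWWWWW
WWWWWWGW
WWWWWWWW
WWWWWWWW
WWWYYWGW
RRWYYWWW
RRWWWWWW
WWWWWWWW
WWWWWWWW
After op 3 fill(6,2,R) [62 cells changed]:
RRRRRRRR
RRRRRRGR
RRRRRRRR
RRRRRRRR
RRRYYRGR
RRRYYRRR
RRRRRRRR
RRRRRRRR
RRRRRRRR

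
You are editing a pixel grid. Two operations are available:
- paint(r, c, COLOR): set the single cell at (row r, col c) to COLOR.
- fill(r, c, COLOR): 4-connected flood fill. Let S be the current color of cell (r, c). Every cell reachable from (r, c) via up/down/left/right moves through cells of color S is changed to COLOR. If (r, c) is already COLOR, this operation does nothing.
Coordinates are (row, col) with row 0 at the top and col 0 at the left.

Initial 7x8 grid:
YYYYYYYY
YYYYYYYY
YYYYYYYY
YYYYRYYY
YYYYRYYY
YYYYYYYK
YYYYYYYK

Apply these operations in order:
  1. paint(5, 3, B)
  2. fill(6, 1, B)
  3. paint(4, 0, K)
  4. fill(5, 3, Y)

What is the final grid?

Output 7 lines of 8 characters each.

After op 1 paint(5,3,B):
YYYYYYYY
YYYYYYYY
YYYYYYYY
YYYYRYYY
YYYYRYYY
YYYBYYYK
YYYYYYYK
After op 2 fill(6,1,B) [51 cells changed]:
BBBBBBBB
BBBBBBBB
BBBBBBBB
BBBBRBBB
BBBBRBBB
BBBBBBBK
BBBBBBBK
After op 3 paint(4,0,K):
BBBBBBBB
BBBBBBBB
BBBBBBBB
BBBBRBBB
KBBBRBBB
BBBBBBBK
BBBBBBBK
After op 4 fill(5,3,Y) [51 cells changed]:
YYYYYYYY
YYYYYYYY
YYYYYYYY
YYYYRYYY
KYYYRYYY
YYYYYYYK
YYYYYYYK

Answer: YYYYYYYY
YYYYYYYY
YYYYYYYY
YYYYRYYY
KYYYRYYY
YYYYYYYK
YYYYYYYK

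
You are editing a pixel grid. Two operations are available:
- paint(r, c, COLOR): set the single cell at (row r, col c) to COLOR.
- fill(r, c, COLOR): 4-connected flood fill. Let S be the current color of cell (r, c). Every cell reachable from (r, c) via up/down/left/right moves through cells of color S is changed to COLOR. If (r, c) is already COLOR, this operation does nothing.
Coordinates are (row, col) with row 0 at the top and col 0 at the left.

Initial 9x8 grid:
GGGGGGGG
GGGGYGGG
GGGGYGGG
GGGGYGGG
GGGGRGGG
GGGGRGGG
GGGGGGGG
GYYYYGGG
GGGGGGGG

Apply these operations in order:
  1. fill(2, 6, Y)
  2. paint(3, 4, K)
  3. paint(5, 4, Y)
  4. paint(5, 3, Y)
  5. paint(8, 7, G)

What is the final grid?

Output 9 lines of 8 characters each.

After op 1 fill(2,6,Y) [63 cells changed]:
YYYYYYYY
YYYYYYYY
YYYYYYYY
YYYYYYYY
YYYYRYYY
YYYYRYYY
YYYYYYYY
YYYYYYYY
YYYYYYYY
After op 2 paint(3,4,K):
YYYYYYYY
YYYYYYYY
YYYYYYYY
YYYYKYYY
YYYYRYYY
YYYYRYYY
YYYYYYYY
YYYYYYYY
YYYYYYYY
After op 3 paint(5,4,Y):
YYYYYYYY
YYYYYYYY
YYYYYYYY
YYYYKYYY
YYYYRYYY
YYYYYYYY
YYYYYYYY
YYYYYYYY
YYYYYYYY
After op 4 paint(5,3,Y):
YYYYYYYY
YYYYYYYY
YYYYYYYY
YYYYKYYY
YYYYRYYY
YYYYYYYY
YYYYYYYY
YYYYYYYY
YYYYYYYY
After op 5 paint(8,7,G):
YYYYYYYY
YYYYYYYY
YYYYYYYY
YYYYKYYY
YYYYRYYY
YYYYYYYY
YYYYYYYY
YYYYYYYY
YYYYYYYG

Answer: YYYYYYYY
YYYYYYYY
YYYYYYYY
YYYYKYYY
YYYYRYYY
YYYYYYYY
YYYYYYYY
YYYYYYYY
YYYYYYYG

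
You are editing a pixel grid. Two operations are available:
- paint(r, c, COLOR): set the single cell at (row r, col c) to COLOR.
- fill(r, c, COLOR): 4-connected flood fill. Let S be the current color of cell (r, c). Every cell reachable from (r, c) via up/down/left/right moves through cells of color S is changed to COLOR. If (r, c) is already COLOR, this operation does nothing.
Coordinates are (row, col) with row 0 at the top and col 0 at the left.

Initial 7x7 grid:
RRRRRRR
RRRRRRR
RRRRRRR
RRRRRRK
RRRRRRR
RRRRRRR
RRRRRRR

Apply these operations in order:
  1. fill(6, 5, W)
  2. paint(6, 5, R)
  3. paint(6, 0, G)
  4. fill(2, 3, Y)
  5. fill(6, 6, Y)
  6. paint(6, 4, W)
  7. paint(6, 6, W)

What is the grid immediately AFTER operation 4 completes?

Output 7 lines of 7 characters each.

After op 1 fill(6,5,W) [48 cells changed]:
WWWWWWW
WWWWWWW
WWWWWWW
WWWWWWK
WWWWWWW
WWWWWWW
WWWWWWW
After op 2 paint(6,5,R):
WWWWWWW
WWWWWWW
WWWWWWW
WWWWWWK
WWWWWWW
WWWWWWW
WWWWWRW
After op 3 paint(6,0,G):
WWWWWWW
WWWWWWW
WWWWWWW
WWWWWWK
WWWWWWW
WWWWWWW
GWWWWRW
After op 4 fill(2,3,Y) [46 cells changed]:
YYYYYYY
YYYYYYY
YYYYYYY
YYYYYYK
YYYYYYY
YYYYYYY
GYYYYRY

Answer: YYYYYYY
YYYYYYY
YYYYYYY
YYYYYYK
YYYYYYY
YYYYYYY
GYYYYRY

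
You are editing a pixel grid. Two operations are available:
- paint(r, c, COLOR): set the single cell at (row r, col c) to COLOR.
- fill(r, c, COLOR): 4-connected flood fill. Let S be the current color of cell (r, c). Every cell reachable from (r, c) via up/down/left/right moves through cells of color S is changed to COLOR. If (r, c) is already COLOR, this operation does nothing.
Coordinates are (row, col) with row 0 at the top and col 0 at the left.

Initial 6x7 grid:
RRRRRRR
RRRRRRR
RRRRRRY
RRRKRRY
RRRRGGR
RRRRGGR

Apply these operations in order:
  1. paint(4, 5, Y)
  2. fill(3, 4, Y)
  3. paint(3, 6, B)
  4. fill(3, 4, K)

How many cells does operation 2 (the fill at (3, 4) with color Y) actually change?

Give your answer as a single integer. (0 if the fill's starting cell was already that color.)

After op 1 paint(4,5,Y):
RRRRRRR
RRRRRRR
RRRRRRY
RRRKRRY
RRRRGYR
RRRRGGR
After op 2 fill(3,4,Y) [33 cells changed]:
YYYYYYY
YYYYYYY
YYYYYYY
YYYKYYY
YYYYGYR
YYYYGGR

Answer: 33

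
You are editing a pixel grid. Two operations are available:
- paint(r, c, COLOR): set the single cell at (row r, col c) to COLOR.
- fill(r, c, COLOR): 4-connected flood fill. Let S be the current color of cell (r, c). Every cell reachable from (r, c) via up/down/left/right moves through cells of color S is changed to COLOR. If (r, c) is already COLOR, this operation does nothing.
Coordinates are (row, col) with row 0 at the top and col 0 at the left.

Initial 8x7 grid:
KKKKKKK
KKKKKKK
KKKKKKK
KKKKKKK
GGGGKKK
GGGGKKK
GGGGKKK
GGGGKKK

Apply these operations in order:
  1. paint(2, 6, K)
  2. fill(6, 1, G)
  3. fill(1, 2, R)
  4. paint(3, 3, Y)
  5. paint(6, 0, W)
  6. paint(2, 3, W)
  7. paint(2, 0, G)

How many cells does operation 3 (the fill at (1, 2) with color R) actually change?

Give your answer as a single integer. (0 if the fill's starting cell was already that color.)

After op 1 paint(2,6,K):
KKKKKKK
KKKKKKK
KKKKKKK
KKKKKKK
GGGGKKK
GGGGKKK
GGGGKKK
GGGGKKK
After op 2 fill(6,1,G) [0 cells changed]:
KKKKKKK
KKKKKKK
KKKKKKK
KKKKKKK
GGGGKKK
GGGGKKK
GGGGKKK
GGGGKKK
After op 3 fill(1,2,R) [40 cells changed]:
RRRRRRR
RRRRRRR
RRRRRRR
RRRRRRR
GGGGRRR
GGGGRRR
GGGGRRR
GGGGRRR

Answer: 40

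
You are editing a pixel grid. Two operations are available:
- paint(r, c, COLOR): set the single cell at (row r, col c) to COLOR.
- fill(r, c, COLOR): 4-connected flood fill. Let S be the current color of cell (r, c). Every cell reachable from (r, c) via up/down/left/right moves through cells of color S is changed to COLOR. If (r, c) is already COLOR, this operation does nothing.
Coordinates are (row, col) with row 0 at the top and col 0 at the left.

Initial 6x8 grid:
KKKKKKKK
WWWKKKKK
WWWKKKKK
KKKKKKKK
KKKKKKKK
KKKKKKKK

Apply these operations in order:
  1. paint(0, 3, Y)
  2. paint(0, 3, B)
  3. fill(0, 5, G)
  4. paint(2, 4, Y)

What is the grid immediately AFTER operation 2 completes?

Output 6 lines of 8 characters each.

After op 1 paint(0,3,Y):
KKKYKKKK
WWWKKKKK
WWWKKKKK
KKKKKKKK
KKKKKKKK
KKKKKKKK
After op 2 paint(0,3,B):
KKKBKKKK
WWWKKKKK
WWWKKKKK
KKKKKKKK
KKKKKKKK
KKKKKKKK

Answer: KKKBKKKK
WWWKKKKK
WWWKKKKK
KKKKKKKK
KKKKKKKK
KKKKKKKK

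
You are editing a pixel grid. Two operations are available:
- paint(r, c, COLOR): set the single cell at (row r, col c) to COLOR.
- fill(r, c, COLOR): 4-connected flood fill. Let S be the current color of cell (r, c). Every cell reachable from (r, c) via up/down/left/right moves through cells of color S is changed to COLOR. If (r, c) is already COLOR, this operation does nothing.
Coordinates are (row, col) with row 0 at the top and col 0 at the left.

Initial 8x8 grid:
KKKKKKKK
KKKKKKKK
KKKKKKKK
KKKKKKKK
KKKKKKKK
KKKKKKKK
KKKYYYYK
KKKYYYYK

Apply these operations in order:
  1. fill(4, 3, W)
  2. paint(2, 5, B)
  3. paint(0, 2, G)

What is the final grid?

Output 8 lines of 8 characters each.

After op 1 fill(4,3,W) [56 cells changed]:
WWWWWWWW
WWWWWWWW
WWWWWWWW
WWWWWWWW
WWWWWWWW
WWWWWWWW
WWWYYYYW
WWWYYYYW
After op 2 paint(2,5,B):
WWWWWWWW
WWWWWWWW
WWWWWBWW
WWWWWWWW
WWWWWWWW
WWWWWWWW
WWWYYYYW
WWWYYYYW
After op 3 paint(0,2,G):
WWGWWWWW
WWWWWWWW
WWWWWBWW
WWWWWWWW
WWWWWWWW
WWWWWWWW
WWWYYYYW
WWWYYYYW

Answer: WWGWWWWW
WWWWWWWW
WWWWWBWW
WWWWWWWW
WWWWWWWW
WWWWWWWW
WWWYYYYW
WWWYYYYW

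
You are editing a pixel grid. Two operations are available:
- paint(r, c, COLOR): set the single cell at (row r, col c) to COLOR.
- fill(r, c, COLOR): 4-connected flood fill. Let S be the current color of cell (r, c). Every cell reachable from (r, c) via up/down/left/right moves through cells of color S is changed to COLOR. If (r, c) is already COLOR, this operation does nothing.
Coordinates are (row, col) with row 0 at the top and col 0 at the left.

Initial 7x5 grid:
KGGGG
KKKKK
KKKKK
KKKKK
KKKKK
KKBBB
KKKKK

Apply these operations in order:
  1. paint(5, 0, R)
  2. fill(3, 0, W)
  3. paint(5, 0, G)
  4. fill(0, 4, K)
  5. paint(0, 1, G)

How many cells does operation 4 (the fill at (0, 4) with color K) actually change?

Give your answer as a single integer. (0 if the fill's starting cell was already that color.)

After op 1 paint(5,0,R):
KGGGG
KKKKK
KKKKK
KKKKK
KKKKK
RKBBB
KKKKK
After op 2 fill(3,0,W) [27 cells changed]:
WGGGG
WWWWW
WWWWW
WWWWW
WWWWW
RWBBB
WWWWW
After op 3 paint(5,0,G):
WGGGG
WWWWW
WWWWW
WWWWW
WWWWW
GWBBB
WWWWW
After op 4 fill(0,4,K) [4 cells changed]:
WKKKK
WWWWW
WWWWW
WWWWW
WWWWW
GWBBB
WWWWW

Answer: 4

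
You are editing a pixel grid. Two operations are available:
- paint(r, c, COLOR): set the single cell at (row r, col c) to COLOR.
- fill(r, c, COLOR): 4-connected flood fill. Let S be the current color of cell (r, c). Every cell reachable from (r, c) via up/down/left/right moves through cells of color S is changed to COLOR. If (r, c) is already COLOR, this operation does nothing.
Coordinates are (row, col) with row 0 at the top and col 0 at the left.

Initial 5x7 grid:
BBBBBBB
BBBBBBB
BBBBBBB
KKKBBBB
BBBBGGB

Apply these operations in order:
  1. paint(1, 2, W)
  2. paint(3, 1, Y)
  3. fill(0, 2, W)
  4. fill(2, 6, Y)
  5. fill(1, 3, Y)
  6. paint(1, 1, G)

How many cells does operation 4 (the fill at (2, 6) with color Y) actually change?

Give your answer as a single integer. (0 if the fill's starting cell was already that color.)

After op 1 paint(1,2,W):
BBBBBBB
BBWBBBB
BBBBBBB
KKKBBBB
BBBBGGB
After op 2 paint(3,1,Y):
BBBBBBB
BBWBBBB
BBBBBBB
KYKBBBB
BBBBGGB
After op 3 fill(0,2,W) [29 cells changed]:
WWWWWWW
WWWWWWW
WWWWWWW
KYKWWWW
WWWWGGW
After op 4 fill(2,6,Y) [30 cells changed]:
YYYYYYY
YYYYYYY
YYYYYYY
KYKYYYY
YYYYGGY

Answer: 30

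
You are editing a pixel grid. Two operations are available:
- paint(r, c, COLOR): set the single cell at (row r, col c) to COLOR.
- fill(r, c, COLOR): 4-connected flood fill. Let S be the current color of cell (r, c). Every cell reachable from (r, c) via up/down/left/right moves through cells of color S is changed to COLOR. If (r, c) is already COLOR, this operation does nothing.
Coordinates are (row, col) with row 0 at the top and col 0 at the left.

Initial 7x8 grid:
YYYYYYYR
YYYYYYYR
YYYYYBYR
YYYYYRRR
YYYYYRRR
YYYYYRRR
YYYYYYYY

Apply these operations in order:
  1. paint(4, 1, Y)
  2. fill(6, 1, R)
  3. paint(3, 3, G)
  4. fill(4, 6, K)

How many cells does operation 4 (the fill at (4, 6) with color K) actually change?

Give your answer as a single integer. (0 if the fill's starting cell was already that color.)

After op 1 paint(4,1,Y):
YYYYYYYR
YYYYYYYR
YYYYYBYR
YYYYYRRR
YYYYYRRR
YYYYYRRR
YYYYYYYY
After op 2 fill(6,1,R) [43 cells changed]:
RRRRRRRR
RRRRRRRR
RRRRRBRR
RRRRRRRR
RRRRRRRR
RRRRRRRR
RRRRRRRR
After op 3 paint(3,3,G):
RRRRRRRR
RRRRRRRR
RRRRRBRR
RRRGRRRR
RRRRRRRR
RRRRRRRR
RRRRRRRR
After op 4 fill(4,6,K) [54 cells changed]:
KKKKKKKK
KKKKKKKK
KKKKKBKK
KKKGKKKK
KKKKKKKK
KKKKKKKK
KKKKKKKK

Answer: 54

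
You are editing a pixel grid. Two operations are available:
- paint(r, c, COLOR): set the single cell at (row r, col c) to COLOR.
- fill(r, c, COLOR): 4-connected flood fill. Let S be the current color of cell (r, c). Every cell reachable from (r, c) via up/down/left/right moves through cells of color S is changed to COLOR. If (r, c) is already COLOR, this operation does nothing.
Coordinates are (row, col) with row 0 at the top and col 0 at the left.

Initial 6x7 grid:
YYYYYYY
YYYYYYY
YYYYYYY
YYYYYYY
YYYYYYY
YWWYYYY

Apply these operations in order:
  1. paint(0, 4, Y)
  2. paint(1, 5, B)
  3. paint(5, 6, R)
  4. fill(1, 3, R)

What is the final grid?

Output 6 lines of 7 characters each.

After op 1 paint(0,4,Y):
YYYYYYY
YYYYYYY
YYYYYYY
YYYYYYY
YYYYYYY
YWWYYYY
After op 2 paint(1,5,B):
YYYYYYY
YYYYYBY
YYYYYYY
YYYYYYY
YYYYYYY
YWWYYYY
After op 3 paint(5,6,R):
YYYYYYY
YYYYYBY
YYYYYYY
YYYYYYY
YYYYYYY
YWWYYYR
After op 4 fill(1,3,R) [38 cells changed]:
RRRRRRR
RRRRRBR
RRRRRRR
RRRRRRR
RRRRRRR
RWWRRRR

Answer: RRRRRRR
RRRRRBR
RRRRRRR
RRRRRRR
RRRRRRR
RWWRRRR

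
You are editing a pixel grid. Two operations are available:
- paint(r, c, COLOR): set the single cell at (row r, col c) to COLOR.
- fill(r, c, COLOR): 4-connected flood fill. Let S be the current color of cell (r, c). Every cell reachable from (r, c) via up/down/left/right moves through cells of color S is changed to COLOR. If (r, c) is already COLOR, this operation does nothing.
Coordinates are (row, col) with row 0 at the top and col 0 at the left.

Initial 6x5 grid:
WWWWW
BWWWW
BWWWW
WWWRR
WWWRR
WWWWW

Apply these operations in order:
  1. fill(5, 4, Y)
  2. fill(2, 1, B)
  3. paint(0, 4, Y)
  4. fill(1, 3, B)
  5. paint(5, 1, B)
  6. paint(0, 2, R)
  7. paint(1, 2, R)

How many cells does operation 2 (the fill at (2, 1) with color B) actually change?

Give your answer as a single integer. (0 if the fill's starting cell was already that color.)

Answer: 24

Derivation:
After op 1 fill(5,4,Y) [24 cells changed]:
YYYYY
BYYYY
BYYYY
YYYRR
YYYRR
YYYYY
After op 2 fill(2,1,B) [24 cells changed]:
BBBBB
BBBBB
BBBBB
BBBRR
BBBRR
BBBBB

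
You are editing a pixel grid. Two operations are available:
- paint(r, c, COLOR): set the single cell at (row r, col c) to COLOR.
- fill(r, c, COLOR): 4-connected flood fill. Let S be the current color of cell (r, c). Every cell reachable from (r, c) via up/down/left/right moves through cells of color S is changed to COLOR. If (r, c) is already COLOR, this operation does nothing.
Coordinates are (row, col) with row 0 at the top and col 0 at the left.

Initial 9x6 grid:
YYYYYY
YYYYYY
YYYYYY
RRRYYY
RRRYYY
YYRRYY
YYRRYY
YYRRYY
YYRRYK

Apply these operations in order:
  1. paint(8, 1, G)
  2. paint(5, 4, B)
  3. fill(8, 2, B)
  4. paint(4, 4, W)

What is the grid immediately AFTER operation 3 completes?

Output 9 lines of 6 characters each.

After op 1 paint(8,1,G):
YYYYYY
YYYYYY
YYYYYY
RRRYYY
RRRYYY
YYRRYY
YYRRYY
YYRRYY
YGRRYK
After op 2 paint(5,4,B):
YYYYYY
YYYYYY
YYYYYY
RRRYYY
RRRYYY
YYRRBY
YYRRYY
YYRRYY
YGRRYK
After op 3 fill(8,2,B) [14 cells changed]:
YYYYYY
YYYYYY
YYYYYY
BBBYYY
BBBYYY
YYBBBY
YYBBYY
YYBBYY
YGBBYK

Answer: YYYYYY
YYYYYY
YYYYYY
BBBYYY
BBBYYY
YYBBBY
YYBBYY
YYBBYY
YGBBYK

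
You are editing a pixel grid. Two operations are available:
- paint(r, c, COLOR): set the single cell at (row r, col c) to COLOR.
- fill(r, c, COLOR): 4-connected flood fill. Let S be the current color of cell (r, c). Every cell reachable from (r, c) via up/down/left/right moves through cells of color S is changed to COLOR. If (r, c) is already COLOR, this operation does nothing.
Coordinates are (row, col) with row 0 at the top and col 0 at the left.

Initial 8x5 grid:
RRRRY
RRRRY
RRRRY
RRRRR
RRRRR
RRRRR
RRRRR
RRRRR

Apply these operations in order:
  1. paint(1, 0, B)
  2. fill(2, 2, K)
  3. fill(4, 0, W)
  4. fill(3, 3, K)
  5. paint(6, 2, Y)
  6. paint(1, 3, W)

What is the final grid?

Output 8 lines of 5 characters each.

After op 1 paint(1,0,B):
RRRRY
BRRRY
RRRRY
RRRRR
RRRRR
RRRRR
RRRRR
RRRRR
After op 2 fill(2,2,K) [36 cells changed]:
KKKKY
BKKKY
KKKKY
KKKKK
KKKKK
KKKKK
KKKKK
KKKKK
After op 3 fill(4,0,W) [36 cells changed]:
WWWWY
BWWWY
WWWWY
WWWWW
WWWWW
WWWWW
WWWWW
WWWWW
After op 4 fill(3,3,K) [36 cells changed]:
KKKKY
BKKKY
KKKKY
KKKKK
KKKKK
KKKKK
KKKKK
KKKKK
After op 5 paint(6,2,Y):
KKKKY
BKKKY
KKKKY
KKKKK
KKKKK
KKKKK
KKYKK
KKKKK
After op 6 paint(1,3,W):
KKKKY
BKKWY
KKKKY
KKKKK
KKKKK
KKKKK
KKYKK
KKKKK

Answer: KKKKY
BKKWY
KKKKY
KKKKK
KKKKK
KKKKK
KKYKK
KKKKK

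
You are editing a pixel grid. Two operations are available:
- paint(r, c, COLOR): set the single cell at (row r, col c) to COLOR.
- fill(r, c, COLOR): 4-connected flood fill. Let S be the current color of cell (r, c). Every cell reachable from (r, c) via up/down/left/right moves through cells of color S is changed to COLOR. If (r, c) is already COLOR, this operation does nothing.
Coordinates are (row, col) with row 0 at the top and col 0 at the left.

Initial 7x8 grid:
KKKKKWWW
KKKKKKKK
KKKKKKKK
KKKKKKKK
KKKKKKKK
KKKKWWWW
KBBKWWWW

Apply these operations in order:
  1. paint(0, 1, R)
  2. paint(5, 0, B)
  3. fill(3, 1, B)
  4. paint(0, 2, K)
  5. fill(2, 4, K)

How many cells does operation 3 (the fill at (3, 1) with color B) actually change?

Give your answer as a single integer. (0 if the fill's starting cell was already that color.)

Answer: 40

Derivation:
After op 1 paint(0,1,R):
KRKKKWWW
KKKKKKKK
KKKKKKKK
KKKKKKKK
KKKKKKKK
KKKKWWWW
KBBKWWWW
After op 2 paint(5,0,B):
KRKKKWWW
KKKKKKKK
KKKKKKKK
KKKKKKKK
KKKKKKKK
BKKKWWWW
KBBKWWWW
After op 3 fill(3,1,B) [40 cells changed]:
BRBBBWWW
BBBBBBBB
BBBBBBBB
BBBBBBBB
BBBBBBBB
BBBBWWWW
KBBBWWWW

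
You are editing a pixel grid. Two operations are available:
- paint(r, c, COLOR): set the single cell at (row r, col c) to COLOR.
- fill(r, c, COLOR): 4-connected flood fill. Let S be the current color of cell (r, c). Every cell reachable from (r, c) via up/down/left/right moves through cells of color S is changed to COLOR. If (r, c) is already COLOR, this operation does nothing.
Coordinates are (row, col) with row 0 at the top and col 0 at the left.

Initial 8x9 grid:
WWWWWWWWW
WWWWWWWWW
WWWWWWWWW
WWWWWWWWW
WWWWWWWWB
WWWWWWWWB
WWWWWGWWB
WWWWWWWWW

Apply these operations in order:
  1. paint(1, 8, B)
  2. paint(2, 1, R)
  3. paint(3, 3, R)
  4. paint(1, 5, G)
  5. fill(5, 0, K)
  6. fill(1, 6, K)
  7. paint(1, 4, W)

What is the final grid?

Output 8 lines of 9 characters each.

Answer: KKKKKKKKK
KKKKWGKKB
KRKKKKKKK
KKKRKKKKK
KKKKKKKKB
KKKKKKKKB
KKKKKGKKB
KKKKKKKKK

Derivation:
After op 1 paint(1,8,B):
WWWWWWWWW
WWWWWWWWB
WWWWWWWWW
WWWWWWWWW
WWWWWWWWB
WWWWWWWWB
WWWWWGWWB
WWWWWWWWW
After op 2 paint(2,1,R):
WWWWWWWWW
WWWWWWWWB
WRWWWWWWW
WWWWWWWWW
WWWWWWWWB
WWWWWWWWB
WWWWWGWWB
WWWWWWWWW
After op 3 paint(3,3,R):
WWWWWWWWW
WWWWWWWWB
WRWWWWWWW
WWWRWWWWW
WWWWWWWWB
WWWWWWWWB
WWWWWGWWB
WWWWWWWWW
After op 4 paint(1,5,G):
WWWWWWWWW
WWWWWGWWB
WRWWWWWWW
WWWRWWWWW
WWWWWWWWB
WWWWWWWWB
WWWWWGWWB
WWWWWWWWW
After op 5 fill(5,0,K) [64 cells changed]:
KKKKKKKKK
KKKKKGKKB
KRKKKKKKK
KKKRKKKKK
KKKKKKKKB
KKKKKKKKB
KKKKKGKKB
KKKKKKKKK
After op 6 fill(1,6,K) [0 cells changed]:
KKKKKKKKK
KKKKKGKKB
KRKKKKKKK
KKKRKKKKK
KKKKKKKKB
KKKKKKKKB
KKKKKGKKB
KKKKKKKKK
After op 7 paint(1,4,W):
KKKKKKKKK
KKKKWGKKB
KRKKKKKKK
KKKRKKKKK
KKKKKKKKB
KKKKKKKKB
KKKKKGKKB
KKKKKKKKK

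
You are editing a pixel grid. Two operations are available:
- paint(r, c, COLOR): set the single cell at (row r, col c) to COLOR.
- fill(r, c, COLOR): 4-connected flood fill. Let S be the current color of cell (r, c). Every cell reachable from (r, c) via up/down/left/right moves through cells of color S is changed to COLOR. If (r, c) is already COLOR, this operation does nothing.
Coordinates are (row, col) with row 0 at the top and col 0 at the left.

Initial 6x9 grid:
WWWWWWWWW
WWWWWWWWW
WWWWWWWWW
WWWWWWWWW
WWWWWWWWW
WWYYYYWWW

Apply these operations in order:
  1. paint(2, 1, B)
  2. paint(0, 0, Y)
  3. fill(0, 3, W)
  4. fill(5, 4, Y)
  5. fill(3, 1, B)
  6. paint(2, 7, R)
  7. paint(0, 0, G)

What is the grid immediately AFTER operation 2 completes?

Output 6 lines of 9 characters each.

After op 1 paint(2,1,B):
WWWWWWWWW
WWWWWWWWW
WBWWWWWWW
WWWWWWWWW
WWWWWWWWW
WWYYYYWWW
After op 2 paint(0,0,Y):
YWWWWWWWW
WWWWWWWWW
WBWWWWWWW
WWWWWWWWW
WWWWWWWWW
WWYYYYWWW

Answer: YWWWWWWWW
WWWWWWWWW
WBWWWWWWW
WWWWWWWWW
WWWWWWWWW
WWYYYYWWW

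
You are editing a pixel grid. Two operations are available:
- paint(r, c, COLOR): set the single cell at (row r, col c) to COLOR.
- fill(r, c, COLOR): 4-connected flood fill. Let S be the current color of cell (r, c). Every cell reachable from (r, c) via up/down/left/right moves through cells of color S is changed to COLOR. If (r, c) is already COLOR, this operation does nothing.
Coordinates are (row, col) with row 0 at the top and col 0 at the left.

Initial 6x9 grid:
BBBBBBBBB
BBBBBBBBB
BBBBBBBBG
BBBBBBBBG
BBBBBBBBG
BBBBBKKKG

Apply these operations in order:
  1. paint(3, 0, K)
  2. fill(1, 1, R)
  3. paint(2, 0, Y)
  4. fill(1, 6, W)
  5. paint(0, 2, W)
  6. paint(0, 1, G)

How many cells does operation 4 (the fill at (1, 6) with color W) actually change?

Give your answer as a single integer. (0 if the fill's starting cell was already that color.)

Answer: 45

Derivation:
After op 1 paint(3,0,K):
BBBBBBBBB
BBBBBBBBB
BBBBBBBBG
KBBBBBBBG
BBBBBBBBG
BBBBBKKKG
After op 2 fill(1,1,R) [46 cells changed]:
RRRRRRRRR
RRRRRRRRR
RRRRRRRRG
KRRRRRRRG
RRRRRRRRG
RRRRRKKKG
After op 3 paint(2,0,Y):
RRRRRRRRR
RRRRRRRRR
YRRRRRRRG
KRRRRRRRG
RRRRRRRRG
RRRRRKKKG
After op 4 fill(1,6,W) [45 cells changed]:
WWWWWWWWW
WWWWWWWWW
YWWWWWWWG
KWWWWWWWG
WWWWWWWWG
WWWWWKKKG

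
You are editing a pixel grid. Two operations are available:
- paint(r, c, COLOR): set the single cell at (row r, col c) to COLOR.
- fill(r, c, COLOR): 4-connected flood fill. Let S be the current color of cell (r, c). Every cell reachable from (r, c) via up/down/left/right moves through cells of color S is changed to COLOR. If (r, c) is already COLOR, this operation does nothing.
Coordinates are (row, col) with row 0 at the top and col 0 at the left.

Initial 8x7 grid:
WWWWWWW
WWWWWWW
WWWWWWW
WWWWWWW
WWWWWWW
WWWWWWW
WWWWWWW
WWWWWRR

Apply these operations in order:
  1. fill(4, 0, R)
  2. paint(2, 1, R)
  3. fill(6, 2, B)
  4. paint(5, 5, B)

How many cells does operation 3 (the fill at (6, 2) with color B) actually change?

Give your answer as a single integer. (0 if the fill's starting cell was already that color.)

After op 1 fill(4,0,R) [54 cells changed]:
RRRRRRR
RRRRRRR
RRRRRRR
RRRRRRR
RRRRRRR
RRRRRRR
RRRRRRR
RRRRRRR
After op 2 paint(2,1,R):
RRRRRRR
RRRRRRR
RRRRRRR
RRRRRRR
RRRRRRR
RRRRRRR
RRRRRRR
RRRRRRR
After op 3 fill(6,2,B) [56 cells changed]:
BBBBBBB
BBBBBBB
BBBBBBB
BBBBBBB
BBBBBBB
BBBBBBB
BBBBBBB
BBBBBBB

Answer: 56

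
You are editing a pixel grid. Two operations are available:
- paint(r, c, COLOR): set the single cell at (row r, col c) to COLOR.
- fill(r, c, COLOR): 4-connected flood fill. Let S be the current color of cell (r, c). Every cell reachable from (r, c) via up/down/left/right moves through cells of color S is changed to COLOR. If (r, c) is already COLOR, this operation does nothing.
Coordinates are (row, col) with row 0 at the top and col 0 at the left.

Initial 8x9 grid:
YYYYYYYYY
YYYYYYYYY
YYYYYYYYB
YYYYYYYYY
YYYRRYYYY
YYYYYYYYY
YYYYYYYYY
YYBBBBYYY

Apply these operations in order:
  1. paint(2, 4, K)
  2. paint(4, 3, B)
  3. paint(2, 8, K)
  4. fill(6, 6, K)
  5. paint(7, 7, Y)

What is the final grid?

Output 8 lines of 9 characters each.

After op 1 paint(2,4,K):
YYYYYYYYY
YYYYYYYYY
YYYYKYYYB
YYYYYYYYY
YYYRRYYYY
YYYYYYYYY
YYYYYYYYY
YYBBBBYYY
After op 2 paint(4,3,B):
YYYYYYYYY
YYYYYYYYY
YYYYKYYYB
YYYYYYYYY
YYYBRYYYY
YYYYYYYYY
YYYYYYYYY
YYBBBBYYY
After op 3 paint(2,8,K):
YYYYYYYYY
YYYYYYYYY
YYYYKYYYK
YYYYYYYYY
YYYBRYYYY
YYYYYYYYY
YYYYYYYYY
YYBBBBYYY
After op 4 fill(6,6,K) [64 cells changed]:
KKKKKKKKK
KKKKKKKKK
KKKKKKKKK
KKKKKKKKK
KKKBRKKKK
KKKKKKKKK
KKKKKKKKK
KKBBBBKKK
After op 5 paint(7,7,Y):
KKKKKKKKK
KKKKKKKKK
KKKKKKKKK
KKKKKKKKK
KKKBRKKKK
KKKKKKKKK
KKKKKKKKK
KKBBBBKYK

Answer: KKKKKKKKK
KKKKKKKKK
KKKKKKKKK
KKKKKKKKK
KKKBRKKKK
KKKKKKKKK
KKKKKKKKK
KKBBBBKYK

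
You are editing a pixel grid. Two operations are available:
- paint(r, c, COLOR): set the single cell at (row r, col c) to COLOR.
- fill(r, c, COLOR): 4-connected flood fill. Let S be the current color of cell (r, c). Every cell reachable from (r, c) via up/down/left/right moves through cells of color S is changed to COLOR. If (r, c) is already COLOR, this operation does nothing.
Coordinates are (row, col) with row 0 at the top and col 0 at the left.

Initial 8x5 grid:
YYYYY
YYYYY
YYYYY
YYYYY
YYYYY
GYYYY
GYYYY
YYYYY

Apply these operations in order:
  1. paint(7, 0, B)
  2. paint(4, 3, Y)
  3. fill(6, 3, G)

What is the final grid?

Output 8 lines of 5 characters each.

Answer: GGGGG
GGGGG
GGGGG
GGGGG
GGGGG
GGGGG
GGGGG
BGGGG

Derivation:
After op 1 paint(7,0,B):
YYYYY
YYYYY
YYYYY
YYYYY
YYYYY
GYYYY
GYYYY
BYYYY
After op 2 paint(4,3,Y):
YYYYY
YYYYY
YYYYY
YYYYY
YYYYY
GYYYY
GYYYY
BYYYY
After op 3 fill(6,3,G) [37 cells changed]:
GGGGG
GGGGG
GGGGG
GGGGG
GGGGG
GGGGG
GGGGG
BGGGG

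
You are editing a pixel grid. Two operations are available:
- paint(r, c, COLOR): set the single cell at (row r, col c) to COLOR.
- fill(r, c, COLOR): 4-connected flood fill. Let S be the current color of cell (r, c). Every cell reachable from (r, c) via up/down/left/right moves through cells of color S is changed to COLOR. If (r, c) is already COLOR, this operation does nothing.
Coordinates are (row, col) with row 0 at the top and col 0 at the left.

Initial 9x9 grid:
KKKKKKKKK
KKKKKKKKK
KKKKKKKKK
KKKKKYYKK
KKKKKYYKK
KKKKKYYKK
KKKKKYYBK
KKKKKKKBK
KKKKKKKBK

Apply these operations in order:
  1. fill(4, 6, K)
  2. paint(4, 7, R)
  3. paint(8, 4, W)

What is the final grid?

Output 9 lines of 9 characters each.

After op 1 fill(4,6,K) [8 cells changed]:
KKKKKKKKK
KKKKKKKKK
KKKKKKKKK
KKKKKKKKK
KKKKKKKKK
KKKKKKKKK
KKKKKKKBK
KKKKKKKBK
KKKKKKKBK
After op 2 paint(4,7,R):
KKKKKKKKK
KKKKKKKKK
KKKKKKKKK
KKKKKKKKK
KKKKKKKRK
KKKKKKKKK
KKKKKKKBK
KKKKKKKBK
KKKKKKKBK
After op 3 paint(8,4,W):
KKKKKKKKK
KKKKKKKKK
KKKKKKKKK
KKKKKKKKK
KKKKKKKRK
KKKKKKKKK
KKKKKKKBK
KKKKKKKBK
KKKKWKKBK

Answer: KKKKKKKKK
KKKKKKKKK
KKKKKKKKK
KKKKKKKKK
KKKKKKKRK
KKKKKKKKK
KKKKKKKBK
KKKKKKKBK
KKKKWKKBK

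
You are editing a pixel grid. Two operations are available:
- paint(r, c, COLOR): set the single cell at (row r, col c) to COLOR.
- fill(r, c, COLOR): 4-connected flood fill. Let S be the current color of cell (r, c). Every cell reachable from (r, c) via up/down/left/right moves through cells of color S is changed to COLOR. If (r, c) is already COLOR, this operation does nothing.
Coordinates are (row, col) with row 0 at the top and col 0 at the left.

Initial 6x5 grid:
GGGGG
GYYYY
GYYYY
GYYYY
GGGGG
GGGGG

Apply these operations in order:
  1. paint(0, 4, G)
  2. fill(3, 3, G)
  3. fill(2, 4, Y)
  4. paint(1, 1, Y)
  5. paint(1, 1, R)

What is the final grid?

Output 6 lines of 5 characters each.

Answer: YYYYY
YRYYY
YYYYY
YYYYY
YYYYY
YYYYY

Derivation:
After op 1 paint(0,4,G):
GGGGG
GYYYY
GYYYY
GYYYY
GGGGG
GGGGG
After op 2 fill(3,3,G) [12 cells changed]:
GGGGG
GGGGG
GGGGG
GGGGG
GGGGG
GGGGG
After op 3 fill(2,4,Y) [30 cells changed]:
YYYYY
YYYYY
YYYYY
YYYYY
YYYYY
YYYYY
After op 4 paint(1,1,Y):
YYYYY
YYYYY
YYYYY
YYYYY
YYYYY
YYYYY
After op 5 paint(1,1,R):
YYYYY
YRYYY
YYYYY
YYYYY
YYYYY
YYYYY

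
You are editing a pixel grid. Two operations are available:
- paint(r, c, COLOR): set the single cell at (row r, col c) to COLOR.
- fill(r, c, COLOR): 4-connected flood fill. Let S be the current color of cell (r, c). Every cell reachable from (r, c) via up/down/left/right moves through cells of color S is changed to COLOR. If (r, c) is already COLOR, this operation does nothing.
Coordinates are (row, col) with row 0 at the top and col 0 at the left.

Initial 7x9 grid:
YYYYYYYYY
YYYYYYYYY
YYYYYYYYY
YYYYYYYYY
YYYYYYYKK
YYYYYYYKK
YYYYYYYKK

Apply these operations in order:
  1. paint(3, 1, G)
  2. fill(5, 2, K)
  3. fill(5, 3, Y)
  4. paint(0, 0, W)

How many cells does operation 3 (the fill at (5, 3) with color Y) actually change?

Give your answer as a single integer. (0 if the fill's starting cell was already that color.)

Answer: 62

Derivation:
After op 1 paint(3,1,G):
YYYYYYYYY
YYYYYYYYY
YYYYYYYYY
YGYYYYYYY
YYYYYYYKK
YYYYYYYKK
YYYYYYYKK
After op 2 fill(5,2,K) [56 cells changed]:
KKKKKKKKK
KKKKKKKKK
KKKKKKKKK
KGKKKKKKK
KKKKKKKKK
KKKKKKKKK
KKKKKKKKK
After op 3 fill(5,3,Y) [62 cells changed]:
YYYYYYYYY
YYYYYYYYY
YYYYYYYYY
YGYYYYYYY
YYYYYYYYY
YYYYYYYYY
YYYYYYYYY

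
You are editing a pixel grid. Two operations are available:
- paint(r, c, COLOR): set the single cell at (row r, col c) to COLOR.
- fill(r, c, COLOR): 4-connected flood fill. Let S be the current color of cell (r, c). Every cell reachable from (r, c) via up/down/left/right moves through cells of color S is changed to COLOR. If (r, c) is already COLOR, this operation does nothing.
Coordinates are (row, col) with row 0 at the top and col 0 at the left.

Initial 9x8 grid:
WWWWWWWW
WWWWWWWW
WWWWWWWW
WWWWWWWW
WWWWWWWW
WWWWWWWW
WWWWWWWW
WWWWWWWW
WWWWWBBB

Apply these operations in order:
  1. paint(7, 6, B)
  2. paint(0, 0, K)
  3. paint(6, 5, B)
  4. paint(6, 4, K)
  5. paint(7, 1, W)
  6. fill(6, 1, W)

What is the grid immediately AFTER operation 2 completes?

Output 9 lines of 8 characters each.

After op 1 paint(7,6,B):
WWWWWWWW
WWWWWWWW
WWWWWWWW
WWWWWWWW
WWWWWWWW
WWWWWWWW
WWWWWWWW
WWWWWWBW
WWWWWBBB
After op 2 paint(0,0,K):
KWWWWWWW
WWWWWWWW
WWWWWWWW
WWWWWWWW
WWWWWWWW
WWWWWWWW
WWWWWWWW
WWWWWWBW
WWWWWBBB

Answer: KWWWWWWW
WWWWWWWW
WWWWWWWW
WWWWWWWW
WWWWWWWW
WWWWWWWW
WWWWWWWW
WWWWWWBW
WWWWWBBB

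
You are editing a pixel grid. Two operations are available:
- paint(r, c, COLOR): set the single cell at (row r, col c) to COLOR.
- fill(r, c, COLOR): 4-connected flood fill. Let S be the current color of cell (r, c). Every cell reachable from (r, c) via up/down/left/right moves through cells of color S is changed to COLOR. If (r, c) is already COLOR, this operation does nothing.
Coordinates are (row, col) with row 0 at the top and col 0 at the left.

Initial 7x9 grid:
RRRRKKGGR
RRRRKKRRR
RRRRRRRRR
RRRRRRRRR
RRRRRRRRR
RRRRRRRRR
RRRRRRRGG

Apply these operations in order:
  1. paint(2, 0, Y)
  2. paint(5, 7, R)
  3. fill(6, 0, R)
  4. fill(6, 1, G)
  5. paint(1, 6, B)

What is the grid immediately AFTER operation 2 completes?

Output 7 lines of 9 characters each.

Answer: RRRRKKGGR
RRRRKKRRR
YRRRRRRRR
RRRRRRRRR
RRRRRRRRR
RRRRRRRRR
RRRRRRRGG

Derivation:
After op 1 paint(2,0,Y):
RRRRKKGGR
RRRRKKRRR
YRRRRRRRR
RRRRRRRRR
RRRRRRRRR
RRRRRRRRR
RRRRRRRGG
After op 2 paint(5,7,R):
RRRRKKGGR
RRRRKKRRR
YRRRRRRRR
RRRRRRRRR
RRRRRRRRR
RRRRRRRRR
RRRRRRRGG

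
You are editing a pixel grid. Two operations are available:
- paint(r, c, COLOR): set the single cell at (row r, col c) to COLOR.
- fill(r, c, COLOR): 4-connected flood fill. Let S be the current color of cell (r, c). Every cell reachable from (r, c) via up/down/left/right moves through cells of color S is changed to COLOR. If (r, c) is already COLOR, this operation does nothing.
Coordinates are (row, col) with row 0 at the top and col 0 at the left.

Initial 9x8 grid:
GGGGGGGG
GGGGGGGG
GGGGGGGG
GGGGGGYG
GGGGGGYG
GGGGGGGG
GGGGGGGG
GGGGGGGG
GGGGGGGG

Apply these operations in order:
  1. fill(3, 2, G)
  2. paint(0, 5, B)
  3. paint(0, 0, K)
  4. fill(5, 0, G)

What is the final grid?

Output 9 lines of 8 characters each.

Answer: KGGGGBGG
GGGGGGGG
GGGGGGGG
GGGGGGYG
GGGGGGYG
GGGGGGGG
GGGGGGGG
GGGGGGGG
GGGGGGGG

Derivation:
After op 1 fill(3,2,G) [0 cells changed]:
GGGGGGGG
GGGGGGGG
GGGGGGGG
GGGGGGYG
GGGGGGYG
GGGGGGGG
GGGGGGGG
GGGGGGGG
GGGGGGGG
After op 2 paint(0,5,B):
GGGGGBGG
GGGGGGGG
GGGGGGGG
GGGGGGYG
GGGGGGYG
GGGGGGGG
GGGGGGGG
GGGGGGGG
GGGGGGGG
After op 3 paint(0,0,K):
KGGGGBGG
GGGGGGGG
GGGGGGGG
GGGGGGYG
GGGGGGYG
GGGGGGGG
GGGGGGGG
GGGGGGGG
GGGGGGGG
After op 4 fill(5,0,G) [0 cells changed]:
KGGGGBGG
GGGGGGGG
GGGGGGGG
GGGGGGYG
GGGGGGYG
GGGGGGGG
GGGGGGGG
GGGGGGGG
GGGGGGGG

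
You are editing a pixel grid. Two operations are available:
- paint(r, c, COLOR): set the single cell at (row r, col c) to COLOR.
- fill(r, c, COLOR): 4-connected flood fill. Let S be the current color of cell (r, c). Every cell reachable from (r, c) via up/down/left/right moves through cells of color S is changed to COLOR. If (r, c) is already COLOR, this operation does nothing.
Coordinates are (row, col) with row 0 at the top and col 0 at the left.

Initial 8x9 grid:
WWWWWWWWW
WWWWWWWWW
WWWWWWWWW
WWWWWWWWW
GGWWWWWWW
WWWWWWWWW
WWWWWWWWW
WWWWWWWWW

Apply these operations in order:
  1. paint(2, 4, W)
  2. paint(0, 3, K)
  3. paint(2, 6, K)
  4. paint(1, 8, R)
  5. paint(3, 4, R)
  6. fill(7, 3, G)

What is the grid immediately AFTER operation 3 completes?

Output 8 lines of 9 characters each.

After op 1 paint(2,4,W):
WWWWWWWWW
WWWWWWWWW
WWWWWWWWW
WWWWWWWWW
GGWWWWWWW
WWWWWWWWW
WWWWWWWWW
WWWWWWWWW
After op 2 paint(0,3,K):
WWWKWWWWW
WWWWWWWWW
WWWWWWWWW
WWWWWWWWW
GGWWWWWWW
WWWWWWWWW
WWWWWWWWW
WWWWWWWWW
After op 3 paint(2,6,K):
WWWKWWWWW
WWWWWWWWW
WWWWWWKWW
WWWWWWWWW
GGWWWWWWW
WWWWWWWWW
WWWWWWWWW
WWWWWWWWW

Answer: WWWKWWWWW
WWWWWWWWW
WWWWWWKWW
WWWWWWWWW
GGWWWWWWW
WWWWWWWWW
WWWWWWWWW
WWWWWWWWW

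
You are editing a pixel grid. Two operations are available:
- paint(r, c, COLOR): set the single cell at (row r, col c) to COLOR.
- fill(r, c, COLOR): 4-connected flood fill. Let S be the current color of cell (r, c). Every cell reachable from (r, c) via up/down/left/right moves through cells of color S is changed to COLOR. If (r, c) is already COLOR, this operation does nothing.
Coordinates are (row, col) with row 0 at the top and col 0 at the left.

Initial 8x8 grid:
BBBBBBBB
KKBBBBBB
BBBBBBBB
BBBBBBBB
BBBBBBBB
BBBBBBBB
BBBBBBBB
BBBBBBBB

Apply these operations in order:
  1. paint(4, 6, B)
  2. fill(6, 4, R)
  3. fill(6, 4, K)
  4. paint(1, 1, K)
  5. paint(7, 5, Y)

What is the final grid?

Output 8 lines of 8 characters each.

Answer: KKKKKKKK
KKKKKKKK
KKKKKKKK
KKKKKKKK
KKKKKKKK
KKKKKKKK
KKKKKKKK
KKKKKYKK

Derivation:
After op 1 paint(4,6,B):
BBBBBBBB
KKBBBBBB
BBBBBBBB
BBBBBBBB
BBBBBBBB
BBBBBBBB
BBBBBBBB
BBBBBBBB
After op 2 fill(6,4,R) [62 cells changed]:
RRRRRRRR
KKRRRRRR
RRRRRRRR
RRRRRRRR
RRRRRRRR
RRRRRRRR
RRRRRRRR
RRRRRRRR
After op 3 fill(6,4,K) [62 cells changed]:
KKKKKKKK
KKKKKKKK
KKKKKKKK
KKKKKKKK
KKKKKKKK
KKKKKKKK
KKKKKKKK
KKKKKKKK
After op 4 paint(1,1,K):
KKKKKKKK
KKKKKKKK
KKKKKKKK
KKKKKKKK
KKKKKKKK
KKKKKKKK
KKKKKKKK
KKKKKKKK
After op 5 paint(7,5,Y):
KKKKKKKK
KKKKKKKK
KKKKKKKK
KKKKKKKK
KKKKKKKK
KKKKKKKK
KKKKKKKK
KKKKKYKK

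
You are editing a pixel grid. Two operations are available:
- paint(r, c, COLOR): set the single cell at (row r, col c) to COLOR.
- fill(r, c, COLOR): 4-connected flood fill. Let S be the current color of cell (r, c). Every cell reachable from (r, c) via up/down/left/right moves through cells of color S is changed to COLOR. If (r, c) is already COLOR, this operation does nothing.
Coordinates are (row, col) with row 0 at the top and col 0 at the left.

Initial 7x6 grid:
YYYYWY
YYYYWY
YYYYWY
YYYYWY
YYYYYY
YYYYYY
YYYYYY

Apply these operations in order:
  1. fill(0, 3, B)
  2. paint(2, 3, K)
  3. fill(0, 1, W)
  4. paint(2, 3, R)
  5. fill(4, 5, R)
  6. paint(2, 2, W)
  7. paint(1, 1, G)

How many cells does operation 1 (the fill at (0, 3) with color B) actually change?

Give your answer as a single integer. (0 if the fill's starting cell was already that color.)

After op 1 fill(0,3,B) [38 cells changed]:
BBBBWB
BBBBWB
BBBBWB
BBBBWB
BBBBBB
BBBBBB
BBBBBB

Answer: 38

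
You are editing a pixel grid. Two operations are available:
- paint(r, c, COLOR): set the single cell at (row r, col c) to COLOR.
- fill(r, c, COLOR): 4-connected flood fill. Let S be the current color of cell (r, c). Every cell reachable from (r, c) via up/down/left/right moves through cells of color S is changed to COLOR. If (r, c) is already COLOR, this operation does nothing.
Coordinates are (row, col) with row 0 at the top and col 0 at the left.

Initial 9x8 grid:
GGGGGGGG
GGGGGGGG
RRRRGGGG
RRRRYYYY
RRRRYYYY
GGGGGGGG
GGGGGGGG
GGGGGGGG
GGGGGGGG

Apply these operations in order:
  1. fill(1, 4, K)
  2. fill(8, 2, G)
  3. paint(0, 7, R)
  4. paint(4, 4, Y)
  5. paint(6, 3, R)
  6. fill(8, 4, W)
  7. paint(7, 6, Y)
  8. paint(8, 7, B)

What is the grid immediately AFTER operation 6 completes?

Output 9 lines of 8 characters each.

After op 1 fill(1,4,K) [20 cells changed]:
KKKKKKKK
KKKKKKKK
RRRRKKKK
RRRRYYYY
RRRRYYYY
GGGGGGGG
GGGGGGGG
GGGGGGGG
GGGGGGGG
After op 2 fill(8,2,G) [0 cells changed]:
KKKKKKKK
KKKKKKKK
RRRRKKKK
RRRRYYYY
RRRRYYYY
GGGGGGGG
GGGGGGGG
GGGGGGGG
GGGGGGGG
After op 3 paint(0,7,R):
KKKKKKKR
KKKKKKKK
RRRRKKKK
RRRRYYYY
RRRRYYYY
GGGGGGGG
GGGGGGGG
GGGGGGGG
GGGGGGGG
After op 4 paint(4,4,Y):
KKKKKKKR
KKKKKKKK
RRRRKKKK
RRRRYYYY
RRRRYYYY
GGGGGGGG
GGGGGGGG
GGGGGGGG
GGGGGGGG
After op 5 paint(6,3,R):
KKKKKKKR
KKKKKKKK
RRRRKKKK
RRRRYYYY
RRRRYYYY
GGGGGGGG
GGGRGGGG
GGGGGGGG
GGGGGGGG
After op 6 fill(8,4,W) [31 cells changed]:
KKKKKKKR
KKKKKKKK
RRRRKKKK
RRRRYYYY
RRRRYYYY
WWWWWWWW
WWWRWWWW
WWWWWWWW
WWWWWWWW

Answer: KKKKKKKR
KKKKKKKK
RRRRKKKK
RRRRYYYY
RRRRYYYY
WWWWWWWW
WWWRWWWW
WWWWWWWW
WWWWWWWW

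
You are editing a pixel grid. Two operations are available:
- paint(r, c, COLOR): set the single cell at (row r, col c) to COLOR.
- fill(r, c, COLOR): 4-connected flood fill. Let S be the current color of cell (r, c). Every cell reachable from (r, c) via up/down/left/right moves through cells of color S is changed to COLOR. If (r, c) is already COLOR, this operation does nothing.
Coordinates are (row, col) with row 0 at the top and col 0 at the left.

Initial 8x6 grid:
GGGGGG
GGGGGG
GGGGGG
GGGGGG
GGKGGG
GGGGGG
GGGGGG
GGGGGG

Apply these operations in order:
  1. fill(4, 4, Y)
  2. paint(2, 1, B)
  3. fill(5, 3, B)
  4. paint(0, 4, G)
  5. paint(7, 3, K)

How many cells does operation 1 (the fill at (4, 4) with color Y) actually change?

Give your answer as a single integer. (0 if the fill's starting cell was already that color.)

Answer: 47

Derivation:
After op 1 fill(4,4,Y) [47 cells changed]:
YYYYYY
YYYYYY
YYYYYY
YYYYYY
YYKYYY
YYYYYY
YYYYYY
YYYYYY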